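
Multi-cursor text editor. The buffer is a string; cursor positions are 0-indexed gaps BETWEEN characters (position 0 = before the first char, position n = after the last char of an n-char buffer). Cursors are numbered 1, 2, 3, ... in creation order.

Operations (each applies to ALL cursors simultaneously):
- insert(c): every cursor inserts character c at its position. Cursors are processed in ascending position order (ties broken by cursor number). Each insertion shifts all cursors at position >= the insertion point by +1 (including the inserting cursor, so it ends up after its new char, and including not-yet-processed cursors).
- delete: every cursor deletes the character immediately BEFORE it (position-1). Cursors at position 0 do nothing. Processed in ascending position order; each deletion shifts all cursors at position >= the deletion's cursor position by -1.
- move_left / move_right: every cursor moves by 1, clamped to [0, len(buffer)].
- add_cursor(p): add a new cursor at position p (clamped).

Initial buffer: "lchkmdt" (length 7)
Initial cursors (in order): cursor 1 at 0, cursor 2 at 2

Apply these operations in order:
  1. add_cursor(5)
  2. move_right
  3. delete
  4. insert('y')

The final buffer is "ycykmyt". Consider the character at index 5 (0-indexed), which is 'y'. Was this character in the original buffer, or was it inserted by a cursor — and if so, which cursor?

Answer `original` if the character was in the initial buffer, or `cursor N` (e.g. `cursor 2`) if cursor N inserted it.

Answer: cursor 3

Derivation:
After op 1 (add_cursor(5)): buffer="lchkmdt" (len 7), cursors c1@0 c2@2 c3@5, authorship .......
After op 2 (move_right): buffer="lchkmdt" (len 7), cursors c1@1 c2@3 c3@6, authorship .......
After op 3 (delete): buffer="ckmt" (len 4), cursors c1@0 c2@1 c3@3, authorship ....
After op 4 (insert('y')): buffer="ycykmyt" (len 7), cursors c1@1 c2@3 c3@6, authorship 1.2..3.
Authorship (.=original, N=cursor N): 1 . 2 . . 3 .
Index 5: author = 3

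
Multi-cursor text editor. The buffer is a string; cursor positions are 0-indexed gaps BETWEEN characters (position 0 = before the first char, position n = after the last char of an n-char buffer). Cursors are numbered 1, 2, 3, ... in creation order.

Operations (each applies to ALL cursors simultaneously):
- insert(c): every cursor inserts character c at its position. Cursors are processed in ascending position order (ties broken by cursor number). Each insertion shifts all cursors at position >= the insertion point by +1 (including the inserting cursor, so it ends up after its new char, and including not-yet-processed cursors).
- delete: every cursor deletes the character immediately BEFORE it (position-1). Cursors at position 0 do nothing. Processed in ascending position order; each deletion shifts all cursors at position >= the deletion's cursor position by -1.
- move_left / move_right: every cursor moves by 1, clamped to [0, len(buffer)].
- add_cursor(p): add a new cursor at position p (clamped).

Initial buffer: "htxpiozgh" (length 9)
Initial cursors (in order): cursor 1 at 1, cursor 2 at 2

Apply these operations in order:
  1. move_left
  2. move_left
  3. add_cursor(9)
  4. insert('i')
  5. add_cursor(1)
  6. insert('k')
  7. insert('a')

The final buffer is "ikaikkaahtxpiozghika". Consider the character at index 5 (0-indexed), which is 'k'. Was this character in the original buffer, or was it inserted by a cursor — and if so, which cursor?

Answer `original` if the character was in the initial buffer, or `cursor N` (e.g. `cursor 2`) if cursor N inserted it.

After op 1 (move_left): buffer="htxpiozgh" (len 9), cursors c1@0 c2@1, authorship .........
After op 2 (move_left): buffer="htxpiozgh" (len 9), cursors c1@0 c2@0, authorship .........
After op 3 (add_cursor(9)): buffer="htxpiozgh" (len 9), cursors c1@0 c2@0 c3@9, authorship .........
After op 4 (insert('i')): buffer="iihtxpiozghi" (len 12), cursors c1@2 c2@2 c3@12, authorship 12.........3
After op 5 (add_cursor(1)): buffer="iihtxpiozghi" (len 12), cursors c4@1 c1@2 c2@2 c3@12, authorship 12.........3
After op 6 (insert('k')): buffer="ikikkhtxpiozghik" (len 16), cursors c4@2 c1@5 c2@5 c3@16, authorship 14212.........33
After op 7 (insert('a')): buffer="ikaikkaahtxpiozghika" (len 20), cursors c4@3 c1@8 c2@8 c3@20, authorship 14421212.........333
Authorship (.=original, N=cursor N): 1 4 4 2 1 2 1 2 . . . . . . . . . 3 3 3
Index 5: author = 2

Answer: cursor 2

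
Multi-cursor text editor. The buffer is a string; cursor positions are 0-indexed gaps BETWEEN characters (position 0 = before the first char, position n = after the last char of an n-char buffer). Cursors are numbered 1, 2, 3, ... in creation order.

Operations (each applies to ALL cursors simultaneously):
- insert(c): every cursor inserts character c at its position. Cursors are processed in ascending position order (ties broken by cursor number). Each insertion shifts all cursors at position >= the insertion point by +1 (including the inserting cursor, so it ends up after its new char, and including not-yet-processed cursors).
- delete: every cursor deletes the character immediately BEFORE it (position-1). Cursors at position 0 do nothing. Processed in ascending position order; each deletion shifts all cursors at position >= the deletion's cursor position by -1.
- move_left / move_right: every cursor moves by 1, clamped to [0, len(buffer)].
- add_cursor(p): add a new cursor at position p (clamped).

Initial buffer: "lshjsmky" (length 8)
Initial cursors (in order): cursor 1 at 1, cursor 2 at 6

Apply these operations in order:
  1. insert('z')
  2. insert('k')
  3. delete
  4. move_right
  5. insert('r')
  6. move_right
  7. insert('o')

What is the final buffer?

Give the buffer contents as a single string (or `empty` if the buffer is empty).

Answer: lzsrhojsmzkryo

Derivation:
After op 1 (insert('z')): buffer="lzshjsmzky" (len 10), cursors c1@2 c2@8, authorship .1.....2..
After op 2 (insert('k')): buffer="lzkshjsmzkky" (len 12), cursors c1@3 c2@10, authorship .11.....22..
After op 3 (delete): buffer="lzshjsmzky" (len 10), cursors c1@2 c2@8, authorship .1.....2..
After op 4 (move_right): buffer="lzshjsmzky" (len 10), cursors c1@3 c2@9, authorship .1.....2..
After op 5 (insert('r')): buffer="lzsrhjsmzkry" (len 12), cursors c1@4 c2@11, authorship .1.1....2.2.
After op 6 (move_right): buffer="lzsrhjsmzkry" (len 12), cursors c1@5 c2@12, authorship .1.1....2.2.
After op 7 (insert('o')): buffer="lzsrhojsmzkryo" (len 14), cursors c1@6 c2@14, authorship .1.1.1...2.2.2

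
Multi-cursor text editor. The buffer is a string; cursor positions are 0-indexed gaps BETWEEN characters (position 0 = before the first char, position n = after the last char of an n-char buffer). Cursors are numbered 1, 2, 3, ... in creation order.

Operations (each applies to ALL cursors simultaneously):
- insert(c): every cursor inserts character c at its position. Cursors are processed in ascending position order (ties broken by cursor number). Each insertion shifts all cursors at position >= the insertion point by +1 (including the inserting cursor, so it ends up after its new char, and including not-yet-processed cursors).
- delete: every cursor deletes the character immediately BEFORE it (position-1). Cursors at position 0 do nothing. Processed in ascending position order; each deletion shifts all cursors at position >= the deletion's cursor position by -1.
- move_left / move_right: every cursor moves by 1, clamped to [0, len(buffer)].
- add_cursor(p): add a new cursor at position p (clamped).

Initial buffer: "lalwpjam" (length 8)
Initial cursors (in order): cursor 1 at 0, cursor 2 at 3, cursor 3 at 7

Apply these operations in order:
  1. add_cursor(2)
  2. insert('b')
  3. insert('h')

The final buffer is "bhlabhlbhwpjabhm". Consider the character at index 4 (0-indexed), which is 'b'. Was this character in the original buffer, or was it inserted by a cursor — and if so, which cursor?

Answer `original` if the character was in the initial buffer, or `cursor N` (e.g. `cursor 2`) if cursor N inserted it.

After op 1 (add_cursor(2)): buffer="lalwpjam" (len 8), cursors c1@0 c4@2 c2@3 c3@7, authorship ........
After op 2 (insert('b')): buffer="blablbwpjabm" (len 12), cursors c1@1 c4@4 c2@6 c3@11, authorship 1..4.2....3.
After op 3 (insert('h')): buffer="bhlabhlbhwpjabhm" (len 16), cursors c1@2 c4@6 c2@9 c3@15, authorship 11..44.22....33.
Authorship (.=original, N=cursor N): 1 1 . . 4 4 . 2 2 . . . . 3 3 .
Index 4: author = 4

Answer: cursor 4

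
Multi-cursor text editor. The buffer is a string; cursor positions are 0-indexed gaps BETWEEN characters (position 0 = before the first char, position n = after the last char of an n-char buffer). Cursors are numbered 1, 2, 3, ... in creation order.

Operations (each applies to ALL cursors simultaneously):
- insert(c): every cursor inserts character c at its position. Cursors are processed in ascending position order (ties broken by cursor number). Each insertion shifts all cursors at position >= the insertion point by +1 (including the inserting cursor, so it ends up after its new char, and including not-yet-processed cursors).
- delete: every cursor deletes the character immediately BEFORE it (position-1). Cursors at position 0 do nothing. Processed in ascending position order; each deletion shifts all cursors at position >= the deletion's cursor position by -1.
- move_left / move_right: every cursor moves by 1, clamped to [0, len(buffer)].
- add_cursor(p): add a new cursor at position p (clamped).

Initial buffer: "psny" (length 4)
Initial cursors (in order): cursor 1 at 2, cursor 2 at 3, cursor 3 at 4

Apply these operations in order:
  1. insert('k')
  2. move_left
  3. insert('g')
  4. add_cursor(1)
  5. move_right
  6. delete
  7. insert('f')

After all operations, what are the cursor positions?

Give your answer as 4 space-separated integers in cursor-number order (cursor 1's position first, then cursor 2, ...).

Answer: 4 7 10 2

Derivation:
After op 1 (insert('k')): buffer="psknkyk" (len 7), cursors c1@3 c2@5 c3@7, authorship ..1.2.3
After op 2 (move_left): buffer="psknkyk" (len 7), cursors c1@2 c2@4 c3@6, authorship ..1.2.3
After op 3 (insert('g')): buffer="psgkngkygk" (len 10), cursors c1@3 c2@6 c3@9, authorship ..11.22.33
After op 4 (add_cursor(1)): buffer="psgkngkygk" (len 10), cursors c4@1 c1@3 c2@6 c3@9, authorship ..11.22.33
After op 5 (move_right): buffer="psgkngkygk" (len 10), cursors c4@2 c1@4 c2@7 c3@10, authorship ..11.22.33
After op 6 (delete): buffer="pgngyg" (len 6), cursors c4@1 c1@2 c2@4 c3@6, authorship .1.2.3
After op 7 (insert('f')): buffer="pfgfngfygf" (len 10), cursors c4@2 c1@4 c2@7 c3@10, authorship .411.22.33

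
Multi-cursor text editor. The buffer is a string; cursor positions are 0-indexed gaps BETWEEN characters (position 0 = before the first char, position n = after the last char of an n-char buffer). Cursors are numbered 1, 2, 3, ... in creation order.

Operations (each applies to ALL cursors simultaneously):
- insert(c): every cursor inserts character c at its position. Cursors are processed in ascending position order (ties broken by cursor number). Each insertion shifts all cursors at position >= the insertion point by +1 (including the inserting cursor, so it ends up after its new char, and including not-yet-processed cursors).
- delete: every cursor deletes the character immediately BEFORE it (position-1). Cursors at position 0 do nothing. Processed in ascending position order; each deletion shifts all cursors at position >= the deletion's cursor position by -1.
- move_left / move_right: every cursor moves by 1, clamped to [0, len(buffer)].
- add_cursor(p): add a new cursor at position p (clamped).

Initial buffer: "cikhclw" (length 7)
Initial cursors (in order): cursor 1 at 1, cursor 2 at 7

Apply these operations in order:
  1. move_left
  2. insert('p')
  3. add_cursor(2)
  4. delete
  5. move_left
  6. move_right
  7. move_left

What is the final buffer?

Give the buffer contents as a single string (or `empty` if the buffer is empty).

Answer: ikhclw

Derivation:
After op 1 (move_left): buffer="cikhclw" (len 7), cursors c1@0 c2@6, authorship .......
After op 2 (insert('p')): buffer="pcikhclpw" (len 9), cursors c1@1 c2@8, authorship 1......2.
After op 3 (add_cursor(2)): buffer="pcikhclpw" (len 9), cursors c1@1 c3@2 c2@8, authorship 1......2.
After op 4 (delete): buffer="ikhclw" (len 6), cursors c1@0 c3@0 c2@5, authorship ......
After op 5 (move_left): buffer="ikhclw" (len 6), cursors c1@0 c3@0 c2@4, authorship ......
After op 6 (move_right): buffer="ikhclw" (len 6), cursors c1@1 c3@1 c2@5, authorship ......
After op 7 (move_left): buffer="ikhclw" (len 6), cursors c1@0 c3@0 c2@4, authorship ......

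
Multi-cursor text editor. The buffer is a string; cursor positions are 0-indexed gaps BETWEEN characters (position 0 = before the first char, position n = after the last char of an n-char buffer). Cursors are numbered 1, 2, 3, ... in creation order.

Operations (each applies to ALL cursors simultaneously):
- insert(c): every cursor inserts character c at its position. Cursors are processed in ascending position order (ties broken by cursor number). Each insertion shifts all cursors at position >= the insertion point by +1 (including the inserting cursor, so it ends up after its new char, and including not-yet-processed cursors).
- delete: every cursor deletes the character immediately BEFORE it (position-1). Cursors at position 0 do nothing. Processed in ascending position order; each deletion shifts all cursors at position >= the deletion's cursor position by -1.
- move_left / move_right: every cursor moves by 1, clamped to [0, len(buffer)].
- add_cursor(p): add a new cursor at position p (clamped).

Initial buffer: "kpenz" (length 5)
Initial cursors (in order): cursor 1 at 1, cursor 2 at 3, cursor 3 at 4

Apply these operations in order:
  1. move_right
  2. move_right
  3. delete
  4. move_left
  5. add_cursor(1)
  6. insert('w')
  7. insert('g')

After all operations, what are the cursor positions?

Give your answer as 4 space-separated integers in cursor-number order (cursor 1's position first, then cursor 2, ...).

Answer: 9 9 9 9

Derivation:
After op 1 (move_right): buffer="kpenz" (len 5), cursors c1@2 c2@4 c3@5, authorship .....
After op 2 (move_right): buffer="kpenz" (len 5), cursors c1@3 c2@5 c3@5, authorship .....
After op 3 (delete): buffer="kp" (len 2), cursors c1@2 c2@2 c3@2, authorship ..
After op 4 (move_left): buffer="kp" (len 2), cursors c1@1 c2@1 c3@1, authorship ..
After op 5 (add_cursor(1)): buffer="kp" (len 2), cursors c1@1 c2@1 c3@1 c4@1, authorship ..
After op 6 (insert('w')): buffer="kwwwwp" (len 6), cursors c1@5 c2@5 c3@5 c4@5, authorship .1234.
After op 7 (insert('g')): buffer="kwwwwggggp" (len 10), cursors c1@9 c2@9 c3@9 c4@9, authorship .12341234.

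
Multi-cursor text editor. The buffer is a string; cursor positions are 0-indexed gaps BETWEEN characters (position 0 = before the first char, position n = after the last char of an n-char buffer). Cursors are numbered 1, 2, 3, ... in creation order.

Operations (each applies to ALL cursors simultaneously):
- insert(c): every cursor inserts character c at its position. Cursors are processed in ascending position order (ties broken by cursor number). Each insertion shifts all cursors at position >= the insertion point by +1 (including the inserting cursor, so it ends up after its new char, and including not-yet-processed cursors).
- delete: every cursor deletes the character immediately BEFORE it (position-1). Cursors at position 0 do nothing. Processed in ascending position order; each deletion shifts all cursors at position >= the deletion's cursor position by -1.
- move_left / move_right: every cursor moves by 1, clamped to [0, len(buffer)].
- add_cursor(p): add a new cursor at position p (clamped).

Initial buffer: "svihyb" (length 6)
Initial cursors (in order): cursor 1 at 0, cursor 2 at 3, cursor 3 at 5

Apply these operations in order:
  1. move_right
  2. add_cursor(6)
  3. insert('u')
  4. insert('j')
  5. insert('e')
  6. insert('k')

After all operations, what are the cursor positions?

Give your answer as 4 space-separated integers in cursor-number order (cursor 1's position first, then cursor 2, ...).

After op 1 (move_right): buffer="svihyb" (len 6), cursors c1@1 c2@4 c3@6, authorship ......
After op 2 (add_cursor(6)): buffer="svihyb" (len 6), cursors c1@1 c2@4 c3@6 c4@6, authorship ......
After op 3 (insert('u')): buffer="suvihuybuu" (len 10), cursors c1@2 c2@6 c3@10 c4@10, authorship .1...2..34
After op 4 (insert('j')): buffer="sujvihujybuujj" (len 14), cursors c1@3 c2@8 c3@14 c4@14, authorship .11...22..3434
After op 5 (insert('e')): buffer="sujevihujeybuujjee" (len 18), cursors c1@4 c2@10 c3@18 c4@18, authorship .111...222..343434
After op 6 (insert('k')): buffer="sujekvihujekybuujjeekk" (len 22), cursors c1@5 c2@12 c3@22 c4@22, authorship .1111...2222..34343434

Answer: 5 12 22 22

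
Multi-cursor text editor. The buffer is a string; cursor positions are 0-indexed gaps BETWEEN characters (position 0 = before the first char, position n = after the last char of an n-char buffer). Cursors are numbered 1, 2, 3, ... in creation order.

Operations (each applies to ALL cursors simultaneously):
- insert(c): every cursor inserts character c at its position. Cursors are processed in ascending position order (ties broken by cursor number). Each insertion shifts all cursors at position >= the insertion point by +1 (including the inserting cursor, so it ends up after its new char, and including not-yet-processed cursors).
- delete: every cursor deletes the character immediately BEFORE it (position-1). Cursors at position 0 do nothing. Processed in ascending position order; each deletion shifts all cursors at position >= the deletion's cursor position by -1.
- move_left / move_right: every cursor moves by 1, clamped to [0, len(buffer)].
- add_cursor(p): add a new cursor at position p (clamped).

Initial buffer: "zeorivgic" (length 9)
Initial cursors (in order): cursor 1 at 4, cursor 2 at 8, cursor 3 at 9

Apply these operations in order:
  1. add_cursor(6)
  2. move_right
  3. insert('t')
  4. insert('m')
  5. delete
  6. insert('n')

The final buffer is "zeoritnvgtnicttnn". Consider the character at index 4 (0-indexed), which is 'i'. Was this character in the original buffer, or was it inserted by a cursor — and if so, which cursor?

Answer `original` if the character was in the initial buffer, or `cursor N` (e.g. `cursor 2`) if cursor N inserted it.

Answer: original

Derivation:
After op 1 (add_cursor(6)): buffer="zeorivgic" (len 9), cursors c1@4 c4@6 c2@8 c3@9, authorship .........
After op 2 (move_right): buffer="zeorivgic" (len 9), cursors c1@5 c4@7 c2@9 c3@9, authorship .........
After op 3 (insert('t')): buffer="zeoritvgtictt" (len 13), cursors c1@6 c4@9 c2@13 c3@13, authorship .....1..4..23
After op 4 (insert('m')): buffer="zeoritmvgtmicttmm" (len 17), cursors c1@7 c4@11 c2@17 c3@17, authorship .....11..44..2323
After op 5 (delete): buffer="zeoritvgtictt" (len 13), cursors c1@6 c4@9 c2@13 c3@13, authorship .....1..4..23
After op 6 (insert('n')): buffer="zeoritnvgtnicttnn" (len 17), cursors c1@7 c4@11 c2@17 c3@17, authorship .....11..44..2323
Authorship (.=original, N=cursor N): . . . . . 1 1 . . 4 4 . . 2 3 2 3
Index 4: author = original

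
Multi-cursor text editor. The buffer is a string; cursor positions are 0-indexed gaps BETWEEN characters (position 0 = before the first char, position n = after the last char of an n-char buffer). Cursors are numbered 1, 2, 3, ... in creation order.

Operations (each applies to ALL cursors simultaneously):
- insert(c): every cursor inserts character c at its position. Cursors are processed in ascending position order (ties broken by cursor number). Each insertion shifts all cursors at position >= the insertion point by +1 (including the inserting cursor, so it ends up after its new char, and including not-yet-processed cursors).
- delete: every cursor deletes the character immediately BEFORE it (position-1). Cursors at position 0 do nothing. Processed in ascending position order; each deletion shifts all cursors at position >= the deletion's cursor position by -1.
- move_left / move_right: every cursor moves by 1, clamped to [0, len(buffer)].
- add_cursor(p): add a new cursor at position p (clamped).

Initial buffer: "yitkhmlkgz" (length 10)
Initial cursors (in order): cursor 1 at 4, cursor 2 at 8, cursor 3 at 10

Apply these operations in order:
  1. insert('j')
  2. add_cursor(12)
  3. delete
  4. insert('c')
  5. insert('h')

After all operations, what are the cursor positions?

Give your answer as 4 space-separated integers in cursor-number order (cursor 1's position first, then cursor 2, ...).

After op 1 (insert('j')): buffer="yitkjhmlkjgzj" (len 13), cursors c1@5 c2@10 c3@13, authorship ....1....2..3
After op 2 (add_cursor(12)): buffer="yitkjhmlkjgzj" (len 13), cursors c1@5 c2@10 c4@12 c3@13, authorship ....1....2..3
After op 3 (delete): buffer="yitkhmlkg" (len 9), cursors c1@4 c2@8 c3@9 c4@9, authorship .........
After op 4 (insert('c')): buffer="yitkchmlkcgcc" (len 13), cursors c1@5 c2@10 c3@13 c4@13, authorship ....1....2.34
After op 5 (insert('h')): buffer="yitkchhmlkchgcchh" (len 17), cursors c1@6 c2@12 c3@17 c4@17, authorship ....11....22.3434

Answer: 6 12 17 17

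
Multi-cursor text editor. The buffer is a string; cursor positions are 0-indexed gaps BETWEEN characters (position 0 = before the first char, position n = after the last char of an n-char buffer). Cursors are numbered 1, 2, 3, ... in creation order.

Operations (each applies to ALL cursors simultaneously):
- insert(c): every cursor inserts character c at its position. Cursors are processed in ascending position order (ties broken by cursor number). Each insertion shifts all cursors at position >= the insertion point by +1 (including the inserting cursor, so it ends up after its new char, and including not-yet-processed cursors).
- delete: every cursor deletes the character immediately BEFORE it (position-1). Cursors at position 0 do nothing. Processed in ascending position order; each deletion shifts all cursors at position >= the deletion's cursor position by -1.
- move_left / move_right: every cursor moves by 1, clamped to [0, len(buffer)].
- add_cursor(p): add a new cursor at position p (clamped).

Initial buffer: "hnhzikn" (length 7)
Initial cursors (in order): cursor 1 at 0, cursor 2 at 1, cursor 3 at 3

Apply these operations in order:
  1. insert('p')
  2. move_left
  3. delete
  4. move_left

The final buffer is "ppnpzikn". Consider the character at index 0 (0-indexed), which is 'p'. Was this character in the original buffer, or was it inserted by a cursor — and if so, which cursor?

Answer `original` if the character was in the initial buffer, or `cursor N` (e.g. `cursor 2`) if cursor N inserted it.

Answer: cursor 1

Derivation:
After op 1 (insert('p')): buffer="phpnhpzikn" (len 10), cursors c1@1 c2@3 c3@6, authorship 1.2..3....
After op 2 (move_left): buffer="phpnhpzikn" (len 10), cursors c1@0 c2@2 c3@5, authorship 1.2..3....
After op 3 (delete): buffer="ppnpzikn" (len 8), cursors c1@0 c2@1 c3@3, authorship 12.3....
After op 4 (move_left): buffer="ppnpzikn" (len 8), cursors c1@0 c2@0 c3@2, authorship 12.3....
Authorship (.=original, N=cursor N): 1 2 . 3 . . . .
Index 0: author = 1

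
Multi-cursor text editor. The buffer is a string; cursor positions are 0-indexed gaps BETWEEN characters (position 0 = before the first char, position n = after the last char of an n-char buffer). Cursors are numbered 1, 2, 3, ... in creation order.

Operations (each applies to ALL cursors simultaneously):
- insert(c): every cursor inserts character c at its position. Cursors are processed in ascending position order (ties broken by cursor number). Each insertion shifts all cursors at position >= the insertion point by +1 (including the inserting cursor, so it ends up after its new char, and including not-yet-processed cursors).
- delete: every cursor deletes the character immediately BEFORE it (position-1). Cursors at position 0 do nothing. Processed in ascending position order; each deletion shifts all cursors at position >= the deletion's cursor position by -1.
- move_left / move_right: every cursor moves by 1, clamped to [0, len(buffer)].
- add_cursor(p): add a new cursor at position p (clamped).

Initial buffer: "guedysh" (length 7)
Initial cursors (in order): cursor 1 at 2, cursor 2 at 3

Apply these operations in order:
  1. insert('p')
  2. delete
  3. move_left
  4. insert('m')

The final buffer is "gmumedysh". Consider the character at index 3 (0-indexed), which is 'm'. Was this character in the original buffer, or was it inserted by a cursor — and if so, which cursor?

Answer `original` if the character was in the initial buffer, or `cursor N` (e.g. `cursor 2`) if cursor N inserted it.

After op 1 (insert('p')): buffer="gupepdysh" (len 9), cursors c1@3 c2@5, authorship ..1.2....
After op 2 (delete): buffer="guedysh" (len 7), cursors c1@2 c2@3, authorship .......
After op 3 (move_left): buffer="guedysh" (len 7), cursors c1@1 c2@2, authorship .......
After op 4 (insert('m')): buffer="gmumedysh" (len 9), cursors c1@2 c2@4, authorship .1.2.....
Authorship (.=original, N=cursor N): . 1 . 2 . . . . .
Index 3: author = 2

Answer: cursor 2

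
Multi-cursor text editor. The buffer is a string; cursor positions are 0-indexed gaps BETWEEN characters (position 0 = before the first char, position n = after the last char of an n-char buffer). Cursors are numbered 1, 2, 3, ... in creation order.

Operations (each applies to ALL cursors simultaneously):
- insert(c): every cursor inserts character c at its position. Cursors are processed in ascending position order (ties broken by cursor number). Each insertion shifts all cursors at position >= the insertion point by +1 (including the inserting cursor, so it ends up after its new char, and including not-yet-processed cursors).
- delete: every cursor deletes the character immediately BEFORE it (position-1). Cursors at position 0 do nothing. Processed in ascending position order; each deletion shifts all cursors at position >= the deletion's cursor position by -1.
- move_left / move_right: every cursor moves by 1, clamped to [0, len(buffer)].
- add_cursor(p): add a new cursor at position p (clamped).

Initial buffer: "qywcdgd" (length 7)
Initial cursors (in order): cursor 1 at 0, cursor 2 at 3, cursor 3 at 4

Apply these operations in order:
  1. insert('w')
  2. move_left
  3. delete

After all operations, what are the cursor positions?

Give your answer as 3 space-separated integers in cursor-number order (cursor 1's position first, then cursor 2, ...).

Answer: 0 3 4

Derivation:
After op 1 (insert('w')): buffer="wqywwcwdgd" (len 10), cursors c1@1 c2@5 c3@7, authorship 1...2.3...
After op 2 (move_left): buffer="wqywwcwdgd" (len 10), cursors c1@0 c2@4 c3@6, authorship 1...2.3...
After op 3 (delete): buffer="wqywwdgd" (len 8), cursors c1@0 c2@3 c3@4, authorship 1..23...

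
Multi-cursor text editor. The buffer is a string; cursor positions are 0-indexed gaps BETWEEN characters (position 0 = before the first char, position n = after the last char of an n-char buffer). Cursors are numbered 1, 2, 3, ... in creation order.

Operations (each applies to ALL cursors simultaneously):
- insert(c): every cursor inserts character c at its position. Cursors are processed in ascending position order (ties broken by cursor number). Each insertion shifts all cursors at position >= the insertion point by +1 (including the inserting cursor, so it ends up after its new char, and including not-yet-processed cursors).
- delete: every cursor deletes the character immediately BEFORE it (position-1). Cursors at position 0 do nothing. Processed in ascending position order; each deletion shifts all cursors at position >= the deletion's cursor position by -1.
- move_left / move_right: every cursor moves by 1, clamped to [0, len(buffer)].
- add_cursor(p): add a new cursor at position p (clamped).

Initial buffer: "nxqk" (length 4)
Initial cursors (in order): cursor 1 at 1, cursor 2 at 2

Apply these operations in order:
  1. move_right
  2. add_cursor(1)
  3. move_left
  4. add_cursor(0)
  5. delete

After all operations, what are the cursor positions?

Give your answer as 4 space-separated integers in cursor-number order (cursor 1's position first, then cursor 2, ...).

After op 1 (move_right): buffer="nxqk" (len 4), cursors c1@2 c2@3, authorship ....
After op 2 (add_cursor(1)): buffer="nxqk" (len 4), cursors c3@1 c1@2 c2@3, authorship ....
After op 3 (move_left): buffer="nxqk" (len 4), cursors c3@0 c1@1 c2@2, authorship ....
After op 4 (add_cursor(0)): buffer="nxqk" (len 4), cursors c3@0 c4@0 c1@1 c2@2, authorship ....
After op 5 (delete): buffer="qk" (len 2), cursors c1@0 c2@0 c3@0 c4@0, authorship ..

Answer: 0 0 0 0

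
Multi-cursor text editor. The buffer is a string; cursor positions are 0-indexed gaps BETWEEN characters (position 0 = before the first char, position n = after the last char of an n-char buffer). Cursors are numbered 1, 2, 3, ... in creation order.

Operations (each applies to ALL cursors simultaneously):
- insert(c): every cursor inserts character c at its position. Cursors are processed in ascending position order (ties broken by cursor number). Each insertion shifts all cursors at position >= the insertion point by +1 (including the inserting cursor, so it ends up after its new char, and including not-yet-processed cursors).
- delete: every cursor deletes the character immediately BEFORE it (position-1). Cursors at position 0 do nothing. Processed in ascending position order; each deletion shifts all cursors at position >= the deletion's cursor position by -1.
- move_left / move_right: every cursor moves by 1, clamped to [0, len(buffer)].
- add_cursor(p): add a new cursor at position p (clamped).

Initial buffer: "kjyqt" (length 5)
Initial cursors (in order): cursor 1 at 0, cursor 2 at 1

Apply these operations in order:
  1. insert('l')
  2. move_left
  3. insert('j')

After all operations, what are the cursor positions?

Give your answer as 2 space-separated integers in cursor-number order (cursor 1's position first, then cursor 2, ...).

Answer: 1 4

Derivation:
After op 1 (insert('l')): buffer="lkljyqt" (len 7), cursors c1@1 c2@3, authorship 1.2....
After op 2 (move_left): buffer="lkljyqt" (len 7), cursors c1@0 c2@2, authorship 1.2....
After op 3 (insert('j')): buffer="jlkjljyqt" (len 9), cursors c1@1 c2@4, authorship 11.22....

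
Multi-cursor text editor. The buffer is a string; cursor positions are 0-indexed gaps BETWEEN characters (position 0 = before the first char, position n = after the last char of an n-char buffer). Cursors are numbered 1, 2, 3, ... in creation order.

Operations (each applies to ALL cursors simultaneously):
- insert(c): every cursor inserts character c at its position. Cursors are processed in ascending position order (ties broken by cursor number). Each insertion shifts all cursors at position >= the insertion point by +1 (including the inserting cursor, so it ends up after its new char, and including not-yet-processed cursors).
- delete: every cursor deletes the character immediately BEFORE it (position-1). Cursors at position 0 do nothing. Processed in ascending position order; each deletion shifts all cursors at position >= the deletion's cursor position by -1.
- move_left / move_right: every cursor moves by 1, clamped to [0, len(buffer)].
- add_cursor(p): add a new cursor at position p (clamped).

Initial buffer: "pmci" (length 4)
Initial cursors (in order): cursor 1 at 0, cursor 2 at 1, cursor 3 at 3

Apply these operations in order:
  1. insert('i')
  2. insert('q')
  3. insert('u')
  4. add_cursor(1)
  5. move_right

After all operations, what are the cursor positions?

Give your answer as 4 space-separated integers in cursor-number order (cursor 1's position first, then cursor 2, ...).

Answer: 4 8 13 2

Derivation:
After op 1 (insert('i')): buffer="ipimcii" (len 7), cursors c1@1 c2@3 c3@6, authorship 1.2..3.
After op 2 (insert('q')): buffer="iqpiqmciqi" (len 10), cursors c1@2 c2@5 c3@9, authorship 11.22..33.
After op 3 (insert('u')): buffer="iqupiqumciqui" (len 13), cursors c1@3 c2@7 c3@12, authorship 111.222..333.
After op 4 (add_cursor(1)): buffer="iqupiqumciqui" (len 13), cursors c4@1 c1@3 c2@7 c3@12, authorship 111.222..333.
After op 5 (move_right): buffer="iqupiqumciqui" (len 13), cursors c4@2 c1@4 c2@8 c3@13, authorship 111.222..333.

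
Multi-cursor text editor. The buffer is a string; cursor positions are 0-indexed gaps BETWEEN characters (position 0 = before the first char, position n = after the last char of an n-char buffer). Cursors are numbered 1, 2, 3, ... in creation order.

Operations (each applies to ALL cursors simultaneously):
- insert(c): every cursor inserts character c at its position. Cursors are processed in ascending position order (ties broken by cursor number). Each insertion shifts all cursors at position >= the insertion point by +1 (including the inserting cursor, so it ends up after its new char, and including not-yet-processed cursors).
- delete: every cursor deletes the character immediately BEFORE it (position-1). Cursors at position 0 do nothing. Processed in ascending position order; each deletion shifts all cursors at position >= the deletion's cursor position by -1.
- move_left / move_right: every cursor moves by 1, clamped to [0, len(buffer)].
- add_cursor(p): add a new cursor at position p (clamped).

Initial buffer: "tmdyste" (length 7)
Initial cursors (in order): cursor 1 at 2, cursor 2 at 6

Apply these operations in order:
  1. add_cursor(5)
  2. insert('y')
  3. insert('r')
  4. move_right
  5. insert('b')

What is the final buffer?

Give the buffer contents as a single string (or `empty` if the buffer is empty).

After op 1 (add_cursor(5)): buffer="tmdyste" (len 7), cursors c1@2 c3@5 c2@6, authorship .......
After op 2 (insert('y')): buffer="tmydysytye" (len 10), cursors c1@3 c3@7 c2@9, authorship ..1...3.2.
After op 3 (insert('r')): buffer="tmyrdysyrtyre" (len 13), cursors c1@4 c3@9 c2@12, authorship ..11...33.22.
After op 4 (move_right): buffer="tmyrdysyrtyre" (len 13), cursors c1@5 c3@10 c2@13, authorship ..11...33.22.
After op 5 (insert('b')): buffer="tmyrdbysyrtbyreb" (len 16), cursors c1@6 c3@12 c2@16, authorship ..11.1..33.322.2

Answer: tmyrdbysyrtbyreb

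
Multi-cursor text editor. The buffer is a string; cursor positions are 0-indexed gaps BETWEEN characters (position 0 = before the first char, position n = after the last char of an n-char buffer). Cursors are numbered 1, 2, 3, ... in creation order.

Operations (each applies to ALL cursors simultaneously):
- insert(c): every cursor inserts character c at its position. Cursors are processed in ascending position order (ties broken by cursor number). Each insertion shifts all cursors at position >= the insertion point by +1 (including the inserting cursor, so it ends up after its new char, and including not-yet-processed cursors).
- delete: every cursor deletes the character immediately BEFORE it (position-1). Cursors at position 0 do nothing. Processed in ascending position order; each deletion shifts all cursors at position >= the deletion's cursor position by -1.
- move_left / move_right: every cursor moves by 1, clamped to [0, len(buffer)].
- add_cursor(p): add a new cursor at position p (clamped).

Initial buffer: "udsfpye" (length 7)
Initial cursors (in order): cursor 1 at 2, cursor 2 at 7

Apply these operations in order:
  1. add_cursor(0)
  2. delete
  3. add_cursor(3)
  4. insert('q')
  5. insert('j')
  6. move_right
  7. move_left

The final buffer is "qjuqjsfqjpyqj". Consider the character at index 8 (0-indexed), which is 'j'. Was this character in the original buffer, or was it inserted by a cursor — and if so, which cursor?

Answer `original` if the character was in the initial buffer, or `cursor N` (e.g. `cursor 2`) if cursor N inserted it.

After op 1 (add_cursor(0)): buffer="udsfpye" (len 7), cursors c3@0 c1@2 c2@7, authorship .......
After op 2 (delete): buffer="usfpy" (len 5), cursors c3@0 c1@1 c2@5, authorship .....
After op 3 (add_cursor(3)): buffer="usfpy" (len 5), cursors c3@0 c1@1 c4@3 c2@5, authorship .....
After op 4 (insert('q')): buffer="quqsfqpyq" (len 9), cursors c3@1 c1@3 c4@6 c2@9, authorship 3.1..4..2
After op 5 (insert('j')): buffer="qjuqjsfqjpyqj" (len 13), cursors c3@2 c1@5 c4@9 c2@13, authorship 33.11..44..22
After op 6 (move_right): buffer="qjuqjsfqjpyqj" (len 13), cursors c3@3 c1@6 c4@10 c2@13, authorship 33.11..44..22
After op 7 (move_left): buffer="qjuqjsfqjpyqj" (len 13), cursors c3@2 c1@5 c4@9 c2@12, authorship 33.11..44..22
Authorship (.=original, N=cursor N): 3 3 . 1 1 . . 4 4 . . 2 2
Index 8: author = 4

Answer: cursor 4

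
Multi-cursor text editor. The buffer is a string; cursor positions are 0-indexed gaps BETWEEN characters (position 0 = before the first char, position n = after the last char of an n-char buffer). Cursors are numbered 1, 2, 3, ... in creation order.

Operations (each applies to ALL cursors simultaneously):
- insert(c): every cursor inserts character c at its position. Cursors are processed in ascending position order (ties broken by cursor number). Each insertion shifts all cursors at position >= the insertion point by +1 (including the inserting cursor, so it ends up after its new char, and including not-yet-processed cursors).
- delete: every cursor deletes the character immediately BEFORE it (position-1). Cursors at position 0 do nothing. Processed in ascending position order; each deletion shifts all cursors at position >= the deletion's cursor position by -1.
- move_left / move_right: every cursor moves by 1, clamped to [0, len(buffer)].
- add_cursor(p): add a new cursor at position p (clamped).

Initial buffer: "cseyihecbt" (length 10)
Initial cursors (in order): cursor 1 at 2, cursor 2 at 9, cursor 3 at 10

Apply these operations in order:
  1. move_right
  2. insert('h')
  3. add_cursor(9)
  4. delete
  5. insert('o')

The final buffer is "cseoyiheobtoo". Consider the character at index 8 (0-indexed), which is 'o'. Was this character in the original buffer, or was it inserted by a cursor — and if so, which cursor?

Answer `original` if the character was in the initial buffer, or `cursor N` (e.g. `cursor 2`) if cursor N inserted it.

Answer: cursor 4

Derivation:
After op 1 (move_right): buffer="cseyihecbt" (len 10), cursors c1@3 c2@10 c3@10, authorship ..........
After op 2 (insert('h')): buffer="csehyihecbthh" (len 13), cursors c1@4 c2@13 c3@13, authorship ...1.......23
After op 3 (add_cursor(9)): buffer="csehyihecbthh" (len 13), cursors c1@4 c4@9 c2@13 c3@13, authorship ...1.......23
After op 4 (delete): buffer="cseyihebt" (len 9), cursors c1@3 c4@7 c2@9 c3@9, authorship .........
After op 5 (insert('o')): buffer="cseoyiheobtoo" (len 13), cursors c1@4 c4@9 c2@13 c3@13, authorship ...1....4..23
Authorship (.=original, N=cursor N): . . . 1 . . . . 4 . . 2 3
Index 8: author = 4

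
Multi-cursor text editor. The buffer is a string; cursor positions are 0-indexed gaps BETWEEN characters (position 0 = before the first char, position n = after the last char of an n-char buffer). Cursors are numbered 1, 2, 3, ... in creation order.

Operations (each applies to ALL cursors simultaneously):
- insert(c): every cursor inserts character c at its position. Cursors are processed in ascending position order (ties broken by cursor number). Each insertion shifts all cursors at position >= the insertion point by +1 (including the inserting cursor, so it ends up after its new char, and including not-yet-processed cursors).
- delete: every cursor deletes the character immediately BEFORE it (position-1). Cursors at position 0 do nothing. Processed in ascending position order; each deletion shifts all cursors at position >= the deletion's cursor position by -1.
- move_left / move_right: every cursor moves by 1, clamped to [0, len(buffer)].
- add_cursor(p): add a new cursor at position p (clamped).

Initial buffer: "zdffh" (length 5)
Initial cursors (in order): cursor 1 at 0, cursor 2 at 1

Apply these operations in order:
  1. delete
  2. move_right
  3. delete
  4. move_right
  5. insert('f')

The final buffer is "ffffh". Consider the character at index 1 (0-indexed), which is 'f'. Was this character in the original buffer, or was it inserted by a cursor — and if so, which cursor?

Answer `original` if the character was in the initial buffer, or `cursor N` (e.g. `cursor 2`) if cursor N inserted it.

Answer: cursor 1

Derivation:
After op 1 (delete): buffer="dffh" (len 4), cursors c1@0 c2@0, authorship ....
After op 2 (move_right): buffer="dffh" (len 4), cursors c1@1 c2@1, authorship ....
After op 3 (delete): buffer="ffh" (len 3), cursors c1@0 c2@0, authorship ...
After op 4 (move_right): buffer="ffh" (len 3), cursors c1@1 c2@1, authorship ...
After op 5 (insert('f')): buffer="ffffh" (len 5), cursors c1@3 c2@3, authorship .12..
Authorship (.=original, N=cursor N): . 1 2 . .
Index 1: author = 1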